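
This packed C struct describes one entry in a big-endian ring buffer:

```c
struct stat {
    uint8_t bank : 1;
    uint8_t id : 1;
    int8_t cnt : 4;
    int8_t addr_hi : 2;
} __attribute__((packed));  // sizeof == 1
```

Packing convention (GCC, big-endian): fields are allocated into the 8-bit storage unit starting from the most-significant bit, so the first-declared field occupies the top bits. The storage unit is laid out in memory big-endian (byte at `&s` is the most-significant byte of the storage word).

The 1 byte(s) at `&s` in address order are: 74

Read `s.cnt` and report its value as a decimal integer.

[0]=0x74 (big-endian) → word 0x74
bank:1 @ bit 7 → (0x74>>7)&0x1 = 0x0
id:1 @ bit 6 → (0x74>>6)&0x1 = 0x1
cnt:4 @ bit 2 → (0x74>>2)&0xf = 0xd  ←
addr_hi:2 @ bit 0 → (0x74>>0)&0x3 = 0x0
cnt signed 4b, MSB=1: 13 - 16 = -3

-3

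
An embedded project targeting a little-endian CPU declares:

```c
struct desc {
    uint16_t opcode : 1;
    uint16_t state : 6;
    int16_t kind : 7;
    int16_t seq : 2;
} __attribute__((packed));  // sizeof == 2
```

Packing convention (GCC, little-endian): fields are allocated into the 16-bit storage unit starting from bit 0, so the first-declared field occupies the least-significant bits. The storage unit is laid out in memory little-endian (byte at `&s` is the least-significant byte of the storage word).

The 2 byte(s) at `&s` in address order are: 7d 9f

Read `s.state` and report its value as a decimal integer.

[0]=0x7d [1]=0x9f (little-endian) → word 0x9f7d
opcode:1 @ bit 0 → (0x9f7d>>0)&0x1 = 0x1
state:6 @ bit 1 → (0x9f7d>>1)&0x3f = 0x3e  ←
kind:7 @ bit 7 → (0x9f7d>>7)&0x7f = 0x3e
seq:2 @ bit 14 → (0x9f7d>>14)&0x3 = 0x2

62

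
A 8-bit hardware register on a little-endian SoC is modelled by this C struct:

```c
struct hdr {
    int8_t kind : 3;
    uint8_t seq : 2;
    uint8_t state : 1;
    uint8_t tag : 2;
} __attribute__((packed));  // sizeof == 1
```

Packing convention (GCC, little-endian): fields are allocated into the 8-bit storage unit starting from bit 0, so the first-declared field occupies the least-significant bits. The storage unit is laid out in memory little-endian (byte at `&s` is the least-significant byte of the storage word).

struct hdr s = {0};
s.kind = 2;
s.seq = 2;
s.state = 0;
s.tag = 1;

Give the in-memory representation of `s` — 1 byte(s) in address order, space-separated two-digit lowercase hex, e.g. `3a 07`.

52

kind (3b) val=2 bits=0x2 at bit 0: 0x02
seq (2b) val=2 bits=0x2 at bit 3: 0x12
state (1b) val=0 bits=0x0 at bit 5: 0x12
tag (2b) val=1 bits=0x1 at bit 6: 0x52
word = 0x52 → little-endian bytes:
  [0]=0x52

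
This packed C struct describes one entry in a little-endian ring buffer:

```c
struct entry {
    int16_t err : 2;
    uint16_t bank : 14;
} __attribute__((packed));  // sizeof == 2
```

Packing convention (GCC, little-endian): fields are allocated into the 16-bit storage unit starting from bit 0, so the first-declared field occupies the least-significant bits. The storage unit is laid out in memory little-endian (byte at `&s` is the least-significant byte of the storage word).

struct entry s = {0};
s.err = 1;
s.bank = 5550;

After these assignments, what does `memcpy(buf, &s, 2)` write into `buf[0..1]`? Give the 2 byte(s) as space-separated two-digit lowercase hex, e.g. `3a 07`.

err:2 = 1 → 0x1 << 0 → word 0x0001
bank:14 = 5550 → 0x15ae << 2 → word 0x56b9
word = 0x56b9 → little-endian bytes:
  [0]=0xb9  [1]=0x56

b9 56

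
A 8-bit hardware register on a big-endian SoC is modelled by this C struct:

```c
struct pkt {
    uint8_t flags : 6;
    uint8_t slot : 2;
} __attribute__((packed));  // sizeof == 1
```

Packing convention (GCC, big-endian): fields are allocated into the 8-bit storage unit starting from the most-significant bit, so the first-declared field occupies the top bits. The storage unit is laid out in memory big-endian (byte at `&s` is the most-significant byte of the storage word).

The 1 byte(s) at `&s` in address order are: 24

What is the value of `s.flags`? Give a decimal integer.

[0]=0x24 (big-endian) → word 0x24
flags [2+:6] = (word>>2) & 0x3f = 9  ←
slot [0+:2] = (word>>0) & 0x3 = 0

9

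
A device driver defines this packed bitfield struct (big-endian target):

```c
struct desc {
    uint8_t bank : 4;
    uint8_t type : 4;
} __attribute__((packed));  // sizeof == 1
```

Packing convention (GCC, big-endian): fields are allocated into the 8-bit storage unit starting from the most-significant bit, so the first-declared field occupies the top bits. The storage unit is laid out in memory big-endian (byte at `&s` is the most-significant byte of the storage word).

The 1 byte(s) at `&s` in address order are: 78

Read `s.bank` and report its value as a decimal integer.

[0]=0x78 (big-endian) → word 0x78
bank [4+:4] = (word>>4) & 0xf = 7  ←
type [0+:4] = (word>>0) & 0xf = 8

7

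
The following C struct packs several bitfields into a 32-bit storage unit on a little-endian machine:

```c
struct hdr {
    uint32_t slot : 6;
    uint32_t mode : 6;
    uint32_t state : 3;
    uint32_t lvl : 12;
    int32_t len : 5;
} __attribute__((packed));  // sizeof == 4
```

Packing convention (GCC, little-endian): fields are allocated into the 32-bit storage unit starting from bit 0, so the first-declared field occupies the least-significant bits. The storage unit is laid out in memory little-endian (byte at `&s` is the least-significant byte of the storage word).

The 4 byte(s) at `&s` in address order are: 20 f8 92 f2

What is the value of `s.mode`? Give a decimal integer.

[0]=0x20 [1]=0xf8 [2]=0x92 [3]=0xf2 (little-endian) → word 0xf292f820
slot:6 @ bit 0 → (0xf292f820>>0)&0x3f = 0x20
mode:6 @ bit 6 → (0xf292f820>>6)&0x3f = 0x20  ←
state:3 @ bit 12 → (0xf292f820>>12)&0x7 = 0x7
lvl:12 @ bit 15 → (0xf292f820>>15)&0xfff = 0x525
len:5 @ bit 27 → (0xf292f820>>27)&0x1f = 0x1e

32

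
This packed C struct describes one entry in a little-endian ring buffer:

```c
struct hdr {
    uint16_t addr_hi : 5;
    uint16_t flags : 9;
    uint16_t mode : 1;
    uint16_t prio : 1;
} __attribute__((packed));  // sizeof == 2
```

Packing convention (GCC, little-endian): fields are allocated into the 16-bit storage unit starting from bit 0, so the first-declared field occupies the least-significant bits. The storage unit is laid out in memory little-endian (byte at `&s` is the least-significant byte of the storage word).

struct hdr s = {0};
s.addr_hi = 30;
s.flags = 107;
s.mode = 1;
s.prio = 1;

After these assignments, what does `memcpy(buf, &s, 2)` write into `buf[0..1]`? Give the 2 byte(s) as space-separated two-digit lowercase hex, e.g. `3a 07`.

addr_hi:5 = 30 → 0x1e << 0 → word 0x001e
flags:9 = 107 → 0x6b << 5 → word 0x0d7e
mode:1 = 1 → 0x1 << 14 → word 0x4d7e
prio:1 = 1 → 0x1 << 15 → word 0xcd7e
word = 0xcd7e → little-endian bytes:
  [0]=0x7e  [1]=0xcd

7e cd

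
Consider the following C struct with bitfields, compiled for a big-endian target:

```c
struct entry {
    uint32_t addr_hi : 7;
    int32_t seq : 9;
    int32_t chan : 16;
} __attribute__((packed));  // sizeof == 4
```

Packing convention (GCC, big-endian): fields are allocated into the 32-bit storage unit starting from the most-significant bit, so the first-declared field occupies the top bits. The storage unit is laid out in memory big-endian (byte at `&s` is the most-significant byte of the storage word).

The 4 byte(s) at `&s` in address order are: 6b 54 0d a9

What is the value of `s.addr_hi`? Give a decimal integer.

[0]=0x6b [1]=0x54 [2]=0x0d [3]=0xa9 (big-endian) → word 0x6b540da9
addr_hi:7 @ bit 25 → (0x6b540da9>>25)&0x7f = 0x35  ←
seq:9 @ bit 16 → (0x6b540da9>>16)&0x1ff = 0x154
chan:16 @ bit 0 → (0x6b540da9>>0)&0xffff = 0xda9

53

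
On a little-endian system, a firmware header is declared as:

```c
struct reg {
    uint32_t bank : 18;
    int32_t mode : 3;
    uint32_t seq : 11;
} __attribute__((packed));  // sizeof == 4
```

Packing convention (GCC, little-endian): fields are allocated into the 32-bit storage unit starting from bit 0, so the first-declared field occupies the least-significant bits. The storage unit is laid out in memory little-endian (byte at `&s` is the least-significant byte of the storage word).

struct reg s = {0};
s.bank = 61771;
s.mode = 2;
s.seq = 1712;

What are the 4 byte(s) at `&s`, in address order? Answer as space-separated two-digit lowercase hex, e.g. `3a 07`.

bank:18 = 61771 → 0xf14b << 0 → word 0x0000f14b
mode:3 = 2 → 0x2 << 18 → word 0x0008f14b
seq:11 = 1712 → 0x6b0 << 21 → word 0xd608f14b
word = 0xd608f14b → little-endian bytes:
  [0]=0x4b  [1]=0xf1  [2]=0x08  [3]=0xd6

4b f1 08 d6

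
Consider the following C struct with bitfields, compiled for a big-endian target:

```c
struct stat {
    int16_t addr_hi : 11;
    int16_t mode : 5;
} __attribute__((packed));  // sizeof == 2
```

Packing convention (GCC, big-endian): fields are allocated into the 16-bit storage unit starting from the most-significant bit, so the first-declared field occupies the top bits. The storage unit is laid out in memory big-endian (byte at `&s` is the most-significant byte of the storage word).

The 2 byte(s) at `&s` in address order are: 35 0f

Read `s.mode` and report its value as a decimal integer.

15

[0]=0x35 [1]=0x0f (big-endian) → word 0x350f
addr_hi:11 @ bit 5 → (0x350f>>5)&0x7ff = 0x1a8
mode:5 @ bit 0 → (0x350f>>0)&0x1f = 0xf  ←
mode signed 5b, MSB=0: value = 15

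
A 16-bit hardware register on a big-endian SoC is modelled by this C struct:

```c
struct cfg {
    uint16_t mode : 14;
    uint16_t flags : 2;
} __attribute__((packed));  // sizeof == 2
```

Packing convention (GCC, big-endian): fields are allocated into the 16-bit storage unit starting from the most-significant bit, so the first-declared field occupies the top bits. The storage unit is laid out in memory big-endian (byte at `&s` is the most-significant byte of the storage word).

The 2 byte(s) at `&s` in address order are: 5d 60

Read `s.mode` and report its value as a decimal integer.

5976

[0]=0x5d [1]=0x60 (big-endian) → word 0x5d60
mode [2+:14] = (word>>2) & 0x3fff = 5976  ←
flags [0+:2] = (word>>0) & 0x3 = 0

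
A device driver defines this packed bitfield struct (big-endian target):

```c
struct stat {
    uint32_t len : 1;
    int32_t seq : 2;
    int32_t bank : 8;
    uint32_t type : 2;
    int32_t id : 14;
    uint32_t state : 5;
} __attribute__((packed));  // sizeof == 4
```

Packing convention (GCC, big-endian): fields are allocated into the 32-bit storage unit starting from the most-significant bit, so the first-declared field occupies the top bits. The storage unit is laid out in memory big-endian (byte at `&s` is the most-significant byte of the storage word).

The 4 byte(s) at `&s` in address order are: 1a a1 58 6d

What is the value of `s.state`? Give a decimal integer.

13

[0]=0x1a [1]=0xa1 [2]=0x58 [3]=0x6d (big-endian) → word 0x1aa1586d
len [31+:1] = (word>>31) & 0x1 = 0
seq [29+:2] = (word>>29) & 0x3 = 0
bank [21+:8] = (word>>21) & 0xff = 213
type [19+:2] = (word>>19) & 0x3 = 0
id [5+:14] = (word>>5) & 0x3fff = 2755
state [0+:5] = (word>>0) & 0x1f = 13  ←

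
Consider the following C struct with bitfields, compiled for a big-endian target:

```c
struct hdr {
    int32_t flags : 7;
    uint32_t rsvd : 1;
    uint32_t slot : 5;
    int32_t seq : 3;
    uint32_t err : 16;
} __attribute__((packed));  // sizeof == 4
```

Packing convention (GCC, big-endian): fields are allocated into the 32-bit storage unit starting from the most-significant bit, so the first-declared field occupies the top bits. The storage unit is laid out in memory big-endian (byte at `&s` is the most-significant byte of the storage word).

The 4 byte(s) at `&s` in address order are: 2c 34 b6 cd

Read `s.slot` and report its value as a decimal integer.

6

[0]=0x2c [1]=0x34 [2]=0xb6 [3]=0xcd (big-endian) → word 0x2c34b6cd
flags:7 @ bit 25 → (0x2c34b6cd>>25)&0x7f = 0x16
rsvd:1 @ bit 24 → (0x2c34b6cd>>24)&0x1 = 0x0
slot:5 @ bit 19 → (0x2c34b6cd>>19)&0x1f = 0x6  ←
seq:3 @ bit 16 → (0x2c34b6cd>>16)&0x7 = 0x4
err:16 @ bit 0 → (0x2c34b6cd>>0)&0xffff = 0xb6cd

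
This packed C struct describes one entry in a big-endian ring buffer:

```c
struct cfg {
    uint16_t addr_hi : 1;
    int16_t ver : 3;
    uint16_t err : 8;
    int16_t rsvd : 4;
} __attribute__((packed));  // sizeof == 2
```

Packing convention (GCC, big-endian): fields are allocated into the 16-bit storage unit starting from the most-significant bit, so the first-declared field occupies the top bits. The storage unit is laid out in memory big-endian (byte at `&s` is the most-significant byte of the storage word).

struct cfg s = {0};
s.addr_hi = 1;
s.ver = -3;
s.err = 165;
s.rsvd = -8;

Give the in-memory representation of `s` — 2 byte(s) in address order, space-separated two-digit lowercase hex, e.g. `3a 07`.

addr_hi (1b) val=1 bits=0x1 at bit 15: 0x8000
ver (3b) val=-3 bits=0x5 at bit 12: 0xd000
err (8b) val=165 bits=0xa5 at bit 4: 0xda50
rsvd (4b) val=-8 bits=0x8 at bit 0: 0xda58
word = 0xda58 → big-endian bytes:
  [0]=0xda  [1]=0x58

da 58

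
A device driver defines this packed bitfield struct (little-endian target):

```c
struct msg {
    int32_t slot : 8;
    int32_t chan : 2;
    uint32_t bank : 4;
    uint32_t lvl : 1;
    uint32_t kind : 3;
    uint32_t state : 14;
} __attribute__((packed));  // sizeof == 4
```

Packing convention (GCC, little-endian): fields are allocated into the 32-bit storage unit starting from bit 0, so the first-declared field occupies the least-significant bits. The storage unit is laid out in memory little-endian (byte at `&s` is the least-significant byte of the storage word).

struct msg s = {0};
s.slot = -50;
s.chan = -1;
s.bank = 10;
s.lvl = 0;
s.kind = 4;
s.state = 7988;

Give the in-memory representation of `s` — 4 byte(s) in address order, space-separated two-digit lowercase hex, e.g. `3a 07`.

[0+:8] slot=-50 & 0xff = 0xce; word=0x000000ce
[8+:2] chan=-1 & 0x3 = 0x3; word=0x000003ce
[10+:4] bank=10 & 0xf = 0xa; word=0x00002bce
[14+:1] lvl=0 & 0x1 = 0x0; word=0x00002bce
[15+:3] kind=4 & 0x7 = 0x4; word=0x00022bce
[18+:14] state=7988 & 0x3fff = 0x1f34; word=0x7cd22bce
word = 0x7cd22bce → little-endian bytes:
  [0]=0xce  [1]=0x2b  [2]=0xd2  [3]=0x7c

ce 2b d2 7c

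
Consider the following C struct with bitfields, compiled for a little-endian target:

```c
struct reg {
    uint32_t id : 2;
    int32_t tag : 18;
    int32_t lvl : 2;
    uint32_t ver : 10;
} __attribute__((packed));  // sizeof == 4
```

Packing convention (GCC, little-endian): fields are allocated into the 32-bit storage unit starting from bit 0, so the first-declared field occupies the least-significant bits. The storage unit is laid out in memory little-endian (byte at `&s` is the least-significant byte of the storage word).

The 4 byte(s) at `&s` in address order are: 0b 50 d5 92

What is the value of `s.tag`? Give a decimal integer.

87042

[0]=0x0b [1]=0x50 [2]=0xd5 [3]=0x92 (little-endian) → word 0x92d5500b
id [0+:2] = (word>>0) & 0x3 = 3
tag [2+:18] = (word>>2) & 0x3ffff = 87042  ←
lvl [20+:2] = (word>>20) & 0x3 = 1
ver [22+:10] = (word>>22) & 0x3ff = 587
tag signed 18b, MSB=0: value = 87042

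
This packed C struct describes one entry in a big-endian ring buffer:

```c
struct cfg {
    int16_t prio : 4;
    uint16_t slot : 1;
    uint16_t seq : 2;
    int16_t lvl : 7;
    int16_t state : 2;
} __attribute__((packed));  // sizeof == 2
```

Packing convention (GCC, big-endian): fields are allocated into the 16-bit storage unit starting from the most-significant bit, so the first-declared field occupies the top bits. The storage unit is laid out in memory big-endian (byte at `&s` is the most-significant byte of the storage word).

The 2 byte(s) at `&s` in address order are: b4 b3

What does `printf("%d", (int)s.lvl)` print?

[0]=0xb4 [1]=0xb3 (big-endian) → word 0xb4b3
prio:4 @ bit 12 → (0xb4b3>>12)&0xf = 0xb
slot:1 @ bit 11 → (0xb4b3>>11)&0x1 = 0x0
seq:2 @ bit 9 → (0xb4b3>>9)&0x3 = 0x2
lvl:7 @ bit 2 → (0xb4b3>>2)&0x7f = 0x2c  ←
state:2 @ bit 0 → (0xb4b3>>0)&0x3 = 0x3
lvl signed 7b, MSB=0: value = 44

44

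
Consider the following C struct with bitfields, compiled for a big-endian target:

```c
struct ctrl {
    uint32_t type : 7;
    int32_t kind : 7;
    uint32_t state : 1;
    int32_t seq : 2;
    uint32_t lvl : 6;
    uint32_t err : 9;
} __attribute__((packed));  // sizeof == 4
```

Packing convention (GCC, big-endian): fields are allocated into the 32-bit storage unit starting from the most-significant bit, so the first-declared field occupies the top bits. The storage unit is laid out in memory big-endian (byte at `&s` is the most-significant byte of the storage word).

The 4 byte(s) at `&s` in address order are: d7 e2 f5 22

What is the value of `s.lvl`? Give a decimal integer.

58

[0]=0xd7 [1]=0xe2 [2]=0xf5 [3]=0x22 (big-endian) → word 0xd7e2f522
type [25+:7] = (word>>25) & 0x7f = 107
kind [18+:7] = (word>>18) & 0x7f = 120
state [17+:1] = (word>>17) & 0x1 = 1
seq [15+:2] = (word>>15) & 0x3 = 1
lvl [9+:6] = (word>>9) & 0x3f = 58  ←
err [0+:9] = (word>>0) & 0x1ff = 290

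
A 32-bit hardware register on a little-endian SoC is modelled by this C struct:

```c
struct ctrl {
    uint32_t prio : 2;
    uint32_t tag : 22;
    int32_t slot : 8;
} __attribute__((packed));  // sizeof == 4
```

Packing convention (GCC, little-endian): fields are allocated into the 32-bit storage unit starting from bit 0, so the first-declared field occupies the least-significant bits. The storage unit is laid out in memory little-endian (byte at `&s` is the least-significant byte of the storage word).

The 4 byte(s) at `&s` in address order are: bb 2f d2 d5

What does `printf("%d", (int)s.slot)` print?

[0]=0xbb [1]=0x2f [2]=0xd2 [3]=0xd5 (little-endian) → word 0xd5d22fbb
prio:2 @ bit 0 → (0xd5d22fbb>>0)&0x3 = 0x3
tag:22 @ bit 2 → (0xd5d22fbb>>2)&0x3fffff = 0x348bee
slot:8 @ bit 24 → (0xd5d22fbb>>24)&0xff = 0xd5  ←
slot signed 8b, MSB=1: 213 - 256 = -43

-43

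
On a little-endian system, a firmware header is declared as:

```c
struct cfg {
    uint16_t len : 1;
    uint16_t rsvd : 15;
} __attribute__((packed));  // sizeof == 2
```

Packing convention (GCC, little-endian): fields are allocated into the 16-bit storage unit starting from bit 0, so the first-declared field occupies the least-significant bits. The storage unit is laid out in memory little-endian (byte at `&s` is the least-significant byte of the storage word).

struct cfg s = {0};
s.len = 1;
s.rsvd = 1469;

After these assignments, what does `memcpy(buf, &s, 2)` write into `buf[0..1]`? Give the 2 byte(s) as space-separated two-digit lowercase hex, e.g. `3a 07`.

[0+:1] len=1 & 0x1 = 0x1; word=0x0001
[1+:15] rsvd=1469 & 0x7fff = 0x5bd; word=0x0b7b
word = 0x0b7b → little-endian bytes:
  [0]=0x7b  [1]=0x0b

7b 0b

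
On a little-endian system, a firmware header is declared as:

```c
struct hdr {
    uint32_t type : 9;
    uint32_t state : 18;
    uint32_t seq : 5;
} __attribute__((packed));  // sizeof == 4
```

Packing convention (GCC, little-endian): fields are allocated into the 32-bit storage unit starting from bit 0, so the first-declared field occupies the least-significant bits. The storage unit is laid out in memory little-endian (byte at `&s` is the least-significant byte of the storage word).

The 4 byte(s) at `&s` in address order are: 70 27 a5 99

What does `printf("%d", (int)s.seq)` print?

[0]=0x70 [1]=0x27 [2]=0xa5 [3]=0x99 (little-endian) → word 0x99a52770
type [0+:9] = (word>>0) & 0x1ff = 368
state [9+:18] = (word>>9) & 0x3ffff = 53907
seq [27+:5] = (word>>27) & 0x1f = 19  ←

19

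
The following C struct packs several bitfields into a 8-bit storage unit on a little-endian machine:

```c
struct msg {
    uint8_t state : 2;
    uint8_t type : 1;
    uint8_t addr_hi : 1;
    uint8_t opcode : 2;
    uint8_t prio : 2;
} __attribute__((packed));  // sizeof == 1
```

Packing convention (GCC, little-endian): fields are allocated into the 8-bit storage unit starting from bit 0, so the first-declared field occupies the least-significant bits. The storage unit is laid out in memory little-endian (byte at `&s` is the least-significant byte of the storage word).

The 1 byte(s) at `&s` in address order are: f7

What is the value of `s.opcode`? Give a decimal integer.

[0]=0xf7 (little-endian) → word 0xf7
state [0+:2] = (word>>0) & 0x3 = 3
type [2+:1] = (word>>2) & 0x1 = 1
addr_hi [3+:1] = (word>>3) & 0x1 = 0
opcode [4+:2] = (word>>4) & 0x3 = 3  ←
prio [6+:2] = (word>>6) & 0x3 = 3

3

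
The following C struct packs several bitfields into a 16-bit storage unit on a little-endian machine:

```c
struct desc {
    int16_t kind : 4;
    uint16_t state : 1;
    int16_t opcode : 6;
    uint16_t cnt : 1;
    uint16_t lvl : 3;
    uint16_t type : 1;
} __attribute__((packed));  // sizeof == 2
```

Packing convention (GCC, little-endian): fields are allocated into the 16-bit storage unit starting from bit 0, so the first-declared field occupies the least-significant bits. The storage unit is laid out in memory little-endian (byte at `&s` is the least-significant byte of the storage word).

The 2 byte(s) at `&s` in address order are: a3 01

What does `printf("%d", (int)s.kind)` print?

3

[0]=0xa3 [1]=0x01 (little-endian) → word 0x01a3
kind [0+:4] = (word>>0) & 0xf = 3  ←
state [4+:1] = (word>>4) & 0x1 = 0
opcode [5+:6] = (word>>5) & 0x3f = 13
cnt [11+:1] = (word>>11) & 0x1 = 0
lvl [12+:3] = (word>>12) & 0x7 = 0
type [15+:1] = (word>>15) & 0x1 = 0
kind signed 4b, MSB=0: value = 3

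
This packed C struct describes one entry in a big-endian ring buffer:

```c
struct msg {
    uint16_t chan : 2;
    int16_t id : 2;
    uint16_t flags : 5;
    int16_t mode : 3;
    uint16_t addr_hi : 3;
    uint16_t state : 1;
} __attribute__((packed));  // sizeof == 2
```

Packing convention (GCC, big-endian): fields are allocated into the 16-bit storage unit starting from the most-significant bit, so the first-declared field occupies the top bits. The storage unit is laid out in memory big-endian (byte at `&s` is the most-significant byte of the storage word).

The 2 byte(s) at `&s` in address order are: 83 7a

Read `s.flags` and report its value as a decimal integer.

[0]=0x83 [1]=0x7a (big-endian) → word 0x837a
chan:2 @ bit 14 → (0x837a>>14)&0x3 = 0x2
id:2 @ bit 12 → (0x837a>>12)&0x3 = 0x0
flags:5 @ bit 7 → (0x837a>>7)&0x1f = 0x6  ←
mode:3 @ bit 4 → (0x837a>>4)&0x7 = 0x7
addr_hi:3 @ bit 1 → (0x837a>>1)&0x7 = 0x5
state:1 @ bit 0 → (0x837a>>0)&0x1 = 0x0

6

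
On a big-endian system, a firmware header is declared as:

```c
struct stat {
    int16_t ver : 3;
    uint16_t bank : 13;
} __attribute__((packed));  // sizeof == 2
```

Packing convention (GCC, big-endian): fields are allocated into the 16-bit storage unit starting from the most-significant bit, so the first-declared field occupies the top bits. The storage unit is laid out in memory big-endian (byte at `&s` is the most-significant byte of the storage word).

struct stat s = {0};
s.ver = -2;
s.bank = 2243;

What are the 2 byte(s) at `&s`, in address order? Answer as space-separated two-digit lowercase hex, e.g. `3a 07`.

c8 c3

[13+:3] ver=-2 & 0x7 = 0x6; word=0xc000
[0+:13] bank=2243 & 0x1fff = 0x8c3; word=0xc8c3
word = 0xc8c3 → big-endian bytes:
  [0]=0xc8  [1]=0xc3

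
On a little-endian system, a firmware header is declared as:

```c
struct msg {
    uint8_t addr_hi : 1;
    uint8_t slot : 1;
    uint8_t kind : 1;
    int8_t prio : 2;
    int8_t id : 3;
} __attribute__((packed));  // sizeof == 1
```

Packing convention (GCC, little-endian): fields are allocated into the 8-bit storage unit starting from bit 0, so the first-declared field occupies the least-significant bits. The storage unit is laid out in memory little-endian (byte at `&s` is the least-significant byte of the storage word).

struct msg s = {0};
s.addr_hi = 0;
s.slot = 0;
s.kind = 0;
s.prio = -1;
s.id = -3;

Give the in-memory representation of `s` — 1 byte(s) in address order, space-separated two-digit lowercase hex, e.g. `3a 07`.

b8

addr_hi (1b) val=0 bits=0x0 at bit 0: 0x00
slot (1b) val=0 bits=0x0 at bit 1: 0x00
kind (1b) val=0 bits=0x0 at bit 2: 0x00
prio (2b) val=-1 bits=0x3 at bit 3: 0x18
id (3b) val=-3 bits=0x5 at bit 5: 0xb8
word = 0xb8 → little-endian bytes:
  [0]=0xb8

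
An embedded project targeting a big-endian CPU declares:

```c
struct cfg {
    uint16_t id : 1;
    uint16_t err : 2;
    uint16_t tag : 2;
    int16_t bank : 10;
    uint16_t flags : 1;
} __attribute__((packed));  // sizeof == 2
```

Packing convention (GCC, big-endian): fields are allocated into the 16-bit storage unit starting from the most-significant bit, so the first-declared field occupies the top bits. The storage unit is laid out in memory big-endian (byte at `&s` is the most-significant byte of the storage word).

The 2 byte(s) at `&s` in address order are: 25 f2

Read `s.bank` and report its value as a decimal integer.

[0]=0x25 [1]=0xf2 (big-endian) → word 0x25f2
id [15+:1] = (word>>15) & 0x1 = 0
err [13+:2] = (word>>13) & 0x3 = 1
tag [11+:2] = (word>>11) & 0x3 = 0
bank [1+:10] = (word>>1) & 0x3ff = 761  ←
flags [0+:1] = (word>>0) & 0x1 = 0
bank signed 10b, MSB=1: 761 - 1024 = -263

-263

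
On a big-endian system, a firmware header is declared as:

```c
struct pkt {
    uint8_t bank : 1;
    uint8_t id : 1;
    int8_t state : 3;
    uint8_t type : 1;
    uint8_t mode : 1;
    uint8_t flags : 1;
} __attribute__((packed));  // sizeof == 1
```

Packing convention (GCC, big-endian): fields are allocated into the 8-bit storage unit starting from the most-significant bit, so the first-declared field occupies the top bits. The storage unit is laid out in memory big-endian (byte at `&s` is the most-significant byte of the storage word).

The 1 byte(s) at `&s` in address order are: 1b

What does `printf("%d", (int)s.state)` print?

3

[0]=0x1b (big-endian) → word 0x1b
bank [7+:1] = (word>>7) & 0x1 = 0
id [6+:1] = (word>>6) & 0x1 = 0
state [3+:3] = (word>>3) & 0x7 = 3  ←
type [2+:1] = (word>>2) & 0x1 = 0
mode [1+:1] = (word>>1) & 0x1 = 1
flags [0+:1] = (word>>0) & 0x1 = 1
state signed 3b, MSB=0: value = 3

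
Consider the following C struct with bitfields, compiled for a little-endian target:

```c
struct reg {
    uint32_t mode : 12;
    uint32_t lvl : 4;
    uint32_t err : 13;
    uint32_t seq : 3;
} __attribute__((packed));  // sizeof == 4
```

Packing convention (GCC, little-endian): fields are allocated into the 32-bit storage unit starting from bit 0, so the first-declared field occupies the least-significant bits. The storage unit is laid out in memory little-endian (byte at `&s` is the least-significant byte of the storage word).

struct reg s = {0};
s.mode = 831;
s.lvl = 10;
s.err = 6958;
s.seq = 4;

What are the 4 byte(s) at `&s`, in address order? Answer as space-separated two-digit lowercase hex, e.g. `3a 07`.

3f a3 2e 9b

mode (12b) val=831 bits=0x33f at bit 0: 0x0000033f
lvl (4b) val=10 bits=0xa at bit 12: 0x0000a33f
err (13b) val=6958 bits=0x1b2e at bit 16: 0x1b2ea33f
seq (3b) val=4 bits=0x4 at bit 29: 0x9b2ea33f
word = 0x9b2ea33f → little-endian bytes:
  [0]=0x3f  [1]=0xa3  [2]=0x2e  [3]=0x9b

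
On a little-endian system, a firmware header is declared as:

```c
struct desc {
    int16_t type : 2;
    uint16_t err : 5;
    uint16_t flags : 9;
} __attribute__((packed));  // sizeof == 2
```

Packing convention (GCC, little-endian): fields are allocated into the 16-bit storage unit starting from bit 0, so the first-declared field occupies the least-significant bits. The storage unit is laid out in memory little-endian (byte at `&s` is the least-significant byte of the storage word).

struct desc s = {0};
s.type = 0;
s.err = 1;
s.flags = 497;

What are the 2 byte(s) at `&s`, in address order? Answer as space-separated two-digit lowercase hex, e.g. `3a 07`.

[0+:2] type=0 & 0x3 = 0x0; word=0x0000
[2+:5] err=1 & 0x1f = 0x1; word=0x0004
[7+:9] flags=497 & 0x1ff = 0x1f1; word=0xf884
word = 0xf884 → little-endian bytes:
  [0]=0x84  [1]=0xf8

84 f8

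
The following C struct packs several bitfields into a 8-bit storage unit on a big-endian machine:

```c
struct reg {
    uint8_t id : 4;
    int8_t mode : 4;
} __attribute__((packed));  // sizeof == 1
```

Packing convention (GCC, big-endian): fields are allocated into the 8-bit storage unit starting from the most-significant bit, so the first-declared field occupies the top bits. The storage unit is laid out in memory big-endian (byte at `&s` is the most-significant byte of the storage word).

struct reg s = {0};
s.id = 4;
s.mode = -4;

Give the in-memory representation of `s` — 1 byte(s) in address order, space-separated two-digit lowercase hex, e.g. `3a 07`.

[4+:4] id=4 & 0xf = 0x4; word=0x40
[0+:4] mode=-4 & 0xf = 0xc; word=0x4c
word = 0x4c → big-endian bytes:
  [0]=0x4c

4c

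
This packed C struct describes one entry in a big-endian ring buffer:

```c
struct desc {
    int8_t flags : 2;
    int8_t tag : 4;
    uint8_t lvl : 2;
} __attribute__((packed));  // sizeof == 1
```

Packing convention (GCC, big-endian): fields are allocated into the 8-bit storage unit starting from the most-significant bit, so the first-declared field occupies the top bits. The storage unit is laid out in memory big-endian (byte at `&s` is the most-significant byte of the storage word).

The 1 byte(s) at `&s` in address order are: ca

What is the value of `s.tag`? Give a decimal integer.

[0]=0xca (big-endian) → word 0xca
flags [6+:2] = (word>>6) & 0x3 = 3
tag [2+:4] = (word>>2) & 0xf = 2  ←
lvl [0+:2] = (word>>0) & 0x3 = 2
tag signed 4b, MSB=0: value = 2

2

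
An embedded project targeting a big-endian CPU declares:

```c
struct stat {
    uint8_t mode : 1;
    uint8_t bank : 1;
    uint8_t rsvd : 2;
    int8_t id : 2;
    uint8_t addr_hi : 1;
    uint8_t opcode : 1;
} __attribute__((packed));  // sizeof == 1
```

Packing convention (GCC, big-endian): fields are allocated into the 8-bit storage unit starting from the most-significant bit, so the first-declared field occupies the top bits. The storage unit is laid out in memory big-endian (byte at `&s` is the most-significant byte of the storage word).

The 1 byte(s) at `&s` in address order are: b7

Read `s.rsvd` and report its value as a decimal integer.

3

[0]=0xb7 (big-endian) → word 0xb7
mode:1 @ bit 7 → (0xb7>>7)&0x1 = 0x1
bank:1 @ bit 6 → (0xb7>>6)&0x1 = 0x0
rsvd:2 @ bit 4 → (0xb7>>4)&0x3 = 0x3  ←
id:2 @ bit 2 → (0xb7>>2)&0x3 = 0x1
addr_hi:1 @ bit 1 → (0xb7>>1)&0x1 = 0x1
opcode:1 @ bit 0 → (0xb7>>0)&0x1 = 0x1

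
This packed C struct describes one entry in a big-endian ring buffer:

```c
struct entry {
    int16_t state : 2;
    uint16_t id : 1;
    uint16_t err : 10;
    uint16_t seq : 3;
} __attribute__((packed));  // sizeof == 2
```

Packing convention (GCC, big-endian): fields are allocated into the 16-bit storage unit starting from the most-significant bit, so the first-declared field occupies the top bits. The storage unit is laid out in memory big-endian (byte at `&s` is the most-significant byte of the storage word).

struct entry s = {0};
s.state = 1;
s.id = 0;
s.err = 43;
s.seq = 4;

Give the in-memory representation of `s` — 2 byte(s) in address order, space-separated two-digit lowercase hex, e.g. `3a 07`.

41 5c

[14+:2] state=1 & 0x3 = 0x1; word=0x4000
[13+:1] id=0 & 0x1 = 0x0; word=0x4000
[3+:10] err=43 & 0x3ff = 0x2b; word=0x4158
[0+:3] seq=4 & 0x7 = 0x4; word=0x415c
word = 0x415c → big-endian bytes:
  [0]=0x41  [1]=0x5c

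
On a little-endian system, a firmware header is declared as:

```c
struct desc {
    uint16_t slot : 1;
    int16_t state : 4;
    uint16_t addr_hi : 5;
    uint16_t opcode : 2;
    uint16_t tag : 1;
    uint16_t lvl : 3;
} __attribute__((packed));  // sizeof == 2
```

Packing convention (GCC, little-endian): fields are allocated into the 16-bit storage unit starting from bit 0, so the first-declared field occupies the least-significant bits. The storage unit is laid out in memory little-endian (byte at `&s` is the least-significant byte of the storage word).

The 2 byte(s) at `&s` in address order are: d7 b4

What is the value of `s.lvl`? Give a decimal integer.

5

[0]=0xd7 [1]=0xb4 (little-endian) → word 0xb4d7
slot:1 @ bit 0 → (0xb4d7>>0)&0x1 = 0x1
state:4 @ bit 1 → (0xb4d7>>1)&0xf = 0xb
addr_hi:5 @ bit 5 → (0xb4d7>>5)&0x1f = 0x6
opcode:2 @ bit 10 → (0xb4d7>>10)&0x3 = 0x1
tag:1 @ bit 12 → (0xb4d7>>12)&0x1 = 0x1
lvl:3 @ bit 13 → (0xb4d7>>13)&0x7 = 0x5  ←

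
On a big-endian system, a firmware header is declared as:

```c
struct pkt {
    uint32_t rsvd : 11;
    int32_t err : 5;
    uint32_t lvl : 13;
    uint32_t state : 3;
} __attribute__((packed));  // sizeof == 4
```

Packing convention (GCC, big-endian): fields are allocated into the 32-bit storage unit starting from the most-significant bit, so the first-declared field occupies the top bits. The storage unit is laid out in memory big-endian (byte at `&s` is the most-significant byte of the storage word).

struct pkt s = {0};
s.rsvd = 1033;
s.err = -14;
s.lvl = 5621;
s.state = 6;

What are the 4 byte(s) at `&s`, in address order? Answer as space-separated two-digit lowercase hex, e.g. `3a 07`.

81 32 af ae

rsvd (11b) val=1033 bits=0x409 at bit 21: 0x81200000
err (5b) val=-14 bits=0x12 at bit 16: 0x81320000
lvl (13b) val=5621 bits=0x15f5 at bit 3: 0x8132afa8
state (3b) val=6 bits=0x6 at bit 0: 0x8132afae
word = 0x8132afae → big-endian bytes:
  [0]=0x81  [1]=0x32  [2]=0xaf  [3]=0xae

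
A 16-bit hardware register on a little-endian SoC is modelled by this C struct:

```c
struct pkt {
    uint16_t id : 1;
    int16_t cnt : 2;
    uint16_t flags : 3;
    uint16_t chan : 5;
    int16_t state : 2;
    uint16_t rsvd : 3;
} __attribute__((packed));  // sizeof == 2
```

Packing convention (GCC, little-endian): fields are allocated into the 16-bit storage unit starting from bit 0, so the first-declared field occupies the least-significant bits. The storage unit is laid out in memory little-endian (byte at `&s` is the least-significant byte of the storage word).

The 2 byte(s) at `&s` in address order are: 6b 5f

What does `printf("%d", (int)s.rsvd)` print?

2

[0]=0x6b [1]=0x5f (little-endian) → word 0x5f6b
id [0+:1] = (word>>0) & 0x1 = 1
cnt [1+:2] = (word>>1) & 0x3 = 1
flags [3+:3] = (word>>3) & 0x7 = 5
chan [6+:5] = (word>>6) & 0x1f = 29
state [11+:2] = (word>>11) & 0x3 = 3
rsvd [13+:3] = (word>>13) & 0x7 = 2  ←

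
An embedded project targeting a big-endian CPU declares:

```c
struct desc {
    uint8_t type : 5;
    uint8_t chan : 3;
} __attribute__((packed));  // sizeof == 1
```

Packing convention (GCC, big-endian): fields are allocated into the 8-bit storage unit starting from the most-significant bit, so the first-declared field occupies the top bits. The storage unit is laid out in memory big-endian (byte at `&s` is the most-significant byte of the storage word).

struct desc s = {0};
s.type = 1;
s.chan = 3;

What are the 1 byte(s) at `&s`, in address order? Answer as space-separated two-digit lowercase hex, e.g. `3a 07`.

0b

type (5b) val=1 bits=0x1 at bit 3: 0x08
chan (3b) val=3 bits=0x3 at bit 0: 0x0b
word = 0x0b → big-endian bytes:
  [0]=0x0b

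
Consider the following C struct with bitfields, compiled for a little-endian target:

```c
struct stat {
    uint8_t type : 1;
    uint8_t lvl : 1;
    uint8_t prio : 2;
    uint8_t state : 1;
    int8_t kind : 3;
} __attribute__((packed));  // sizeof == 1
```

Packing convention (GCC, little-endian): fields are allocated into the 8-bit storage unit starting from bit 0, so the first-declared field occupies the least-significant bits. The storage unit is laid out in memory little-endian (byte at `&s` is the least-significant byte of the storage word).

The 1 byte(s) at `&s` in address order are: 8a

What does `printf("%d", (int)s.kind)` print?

-4

[0]=0x8a (little-endian) → word 0x8a
type:1 @ bit 0 → (0x8a>>0)&0x1 = 0x0
lvl:1 @ bit 1 → (0x8a>>1)&0x1 = 0x1
prio:2 @ bit 2 → (0x8a>>2)&0x3 = 0x2
state:1 @ bit 4 → (0x8a>>4)&0x1 = 0x0
kind:3 @ bit 5 → (0x8a>>5)&0x7 = 0x4  ←
kind signed 3b, MSB=1: 4 - 8 = -4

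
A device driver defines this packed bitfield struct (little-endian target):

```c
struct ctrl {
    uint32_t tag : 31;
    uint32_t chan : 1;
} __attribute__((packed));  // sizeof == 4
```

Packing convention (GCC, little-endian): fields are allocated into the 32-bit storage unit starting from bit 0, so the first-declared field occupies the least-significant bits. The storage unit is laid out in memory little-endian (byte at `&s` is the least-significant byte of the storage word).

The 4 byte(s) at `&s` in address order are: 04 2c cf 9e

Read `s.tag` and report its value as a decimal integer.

516893700

[0]=0x04 [1]=0x2c [2]=0xcf [3]=0x9e (little-endian) → word 0x9ecf2c04
tag [0+:31] = (word>>0) & 0x7fffffff = 516893700  ←
chan [31+:1] = (word>>31) & 0x1 = 1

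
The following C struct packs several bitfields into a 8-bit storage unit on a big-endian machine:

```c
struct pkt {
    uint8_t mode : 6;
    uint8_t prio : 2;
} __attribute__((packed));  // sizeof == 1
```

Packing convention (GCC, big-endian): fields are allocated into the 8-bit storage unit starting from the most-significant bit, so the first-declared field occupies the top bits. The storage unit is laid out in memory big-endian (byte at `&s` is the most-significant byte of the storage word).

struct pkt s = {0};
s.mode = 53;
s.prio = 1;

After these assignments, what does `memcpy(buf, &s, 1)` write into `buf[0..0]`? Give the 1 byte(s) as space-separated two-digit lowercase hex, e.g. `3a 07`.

d5

mode (6b) val=53 bits=0x35 at bit 2: 0xd4
prio (2b) val=1 bits=0x1 at bit 0: 0xd5
word = 0xd5 → big-endian bytes:
  [0]=0xd5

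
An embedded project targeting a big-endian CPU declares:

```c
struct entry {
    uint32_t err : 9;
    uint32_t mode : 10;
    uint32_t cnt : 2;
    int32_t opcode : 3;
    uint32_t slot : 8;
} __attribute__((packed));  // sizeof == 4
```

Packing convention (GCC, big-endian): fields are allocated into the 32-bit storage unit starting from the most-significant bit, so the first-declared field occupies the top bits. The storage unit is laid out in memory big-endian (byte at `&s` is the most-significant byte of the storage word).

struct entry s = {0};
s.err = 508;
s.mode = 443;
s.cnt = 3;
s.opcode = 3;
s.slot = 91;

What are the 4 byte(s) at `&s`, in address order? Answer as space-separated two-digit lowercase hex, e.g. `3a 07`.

err (9b) val=508 bits=0x1fc at bit 23: 0xfe000000
mode (10b) val=443 bits=0x1bb at bit 13: 0xfe376000
cnt (2b) val=3 bits=0x3 at bit 11: 0xfe377800
opcode (3b) val=3 bits=0x3 at bit 8: 0xfe377b00
slot (8b) val=91 bits=0x5b at bit 0: 0xfe377b5b
word = 0xfe377b5b → big-endian bytes:
  [0]=0xfe  [1]=0x37  [2]=0x7b  [3]=0x5b

fe 37 7b 5b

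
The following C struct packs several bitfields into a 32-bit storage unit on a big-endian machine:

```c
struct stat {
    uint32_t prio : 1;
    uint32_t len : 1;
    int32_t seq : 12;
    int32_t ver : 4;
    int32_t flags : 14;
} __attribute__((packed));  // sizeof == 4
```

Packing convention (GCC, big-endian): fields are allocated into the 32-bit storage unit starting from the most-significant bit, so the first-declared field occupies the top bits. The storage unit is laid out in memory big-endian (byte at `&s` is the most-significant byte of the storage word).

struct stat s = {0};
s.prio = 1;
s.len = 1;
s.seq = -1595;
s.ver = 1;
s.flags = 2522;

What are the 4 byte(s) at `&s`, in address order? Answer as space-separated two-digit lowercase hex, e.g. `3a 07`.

prio (1b) val=1 bits=0x1 at bit 31: 0x80000000
len (1b) val=1 bits=0x1 at bit 30: 0xc0000000
seq (12b) val=-1595 bits=0x9c5 at bit 18: 0xe7140000
ver (4b) val=1 bits=0x1 at bit 14: 0xe7144000
flags (14b) val=2522 bits=0x9da at bit 0: 0xe71449da
word = 0xe71449da → big-endian bytes:
  [0]=0xe7  [1]=0x14  [2]=0x49  [3]=0xda

e7 14 49 da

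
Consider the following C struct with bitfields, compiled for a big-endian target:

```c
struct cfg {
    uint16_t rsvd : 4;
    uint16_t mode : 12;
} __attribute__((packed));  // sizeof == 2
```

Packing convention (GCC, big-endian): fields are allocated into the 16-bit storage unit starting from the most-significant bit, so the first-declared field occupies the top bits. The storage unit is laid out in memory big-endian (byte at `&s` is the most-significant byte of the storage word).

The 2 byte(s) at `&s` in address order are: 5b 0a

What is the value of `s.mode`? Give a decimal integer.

2826

[0]=0x5b [1]=0x0a (big-endian) → word 0x5b0a
rsvd [12+:4] = (word>>12) & 0xf = 5
mode [0+:12] = (word>>0) & 0xfff = 2826  ←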